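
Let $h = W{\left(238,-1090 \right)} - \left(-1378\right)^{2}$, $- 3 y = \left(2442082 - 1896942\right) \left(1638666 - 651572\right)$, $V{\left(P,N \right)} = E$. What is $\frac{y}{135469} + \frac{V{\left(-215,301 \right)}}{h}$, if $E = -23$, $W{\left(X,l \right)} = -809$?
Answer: $- \frac{340744401978914173}{257349511017} \approx -1.3241 \cdot 10^{6}$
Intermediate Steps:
$V{\left(P,N \right)} = -23$
$y = - \frac{538104423160}{3}$ ($y = - \frac{\left(2442082 - 1896942\right) \left(1638666 - 651572\right)}{3} = - \frac{545140 \cdot 987094}{3} = \left(- \frac{1}{3}\right) 538104423160 = - \frac{538104423160}{3} \approx -1.7937 \cdot 10^{11}$)
$h = -1899693$ ($h = -809 - \left(-1378\right)^{2} = -809 - 1898884 = -1899693$)
$\frac{y}{135469} + \frac{V{\left(-215,301 \right)}}{h} = - \frac{538104423160}{3 \cdot 135469} - \frac{23}{-1899693} = \left(- \frac{538104423160}{3}\right) \frac{1}{135469} - - \frac{23}{1899693} = - \frac{538104423160}{406407} + \frac{23}{1899693} = - \frac{340744401978914173}{257349511017}$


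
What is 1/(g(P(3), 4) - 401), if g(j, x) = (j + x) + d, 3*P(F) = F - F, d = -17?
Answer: -1/414 ≈ -0.0024155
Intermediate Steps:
P(F) = 0 (P(F) = (F - F)/3 = (⅓)*0 = 0)
g(j, x) = -17 + j + x (g(j, x) = (j + x) - 17 = -17 + j + x)
1/(g(P(3), 4) - 401) = 1/((-17 + 0 + 4) - 401) = 1/(-13 - 401) = 1/(-414) = -1/414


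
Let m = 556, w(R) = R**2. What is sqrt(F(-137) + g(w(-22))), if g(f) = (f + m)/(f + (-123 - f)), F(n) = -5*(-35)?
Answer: sqrt(2519655)/123 ≈ 12.905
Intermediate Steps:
F(n) = 175
g(f) = -556/123 - f/123 (g(f) = (f + 556)/(f + (-123 - f)) = (556 + f)/(-123) = (556 + f)*(-1/123) = -556/123 - f/123)
sqrt(F(-137) + g(w(-22))) = sqrt(175 + (-556/123 - 1/123*(-22)**2)) = sqrt(175 + (-556/123 - 1/123*484)) = sqrt(175 + (-556/123 - 484/123)) = sqrt(175 - 1040/123) = sqrt(20485/123) = sqrt(2519655)/123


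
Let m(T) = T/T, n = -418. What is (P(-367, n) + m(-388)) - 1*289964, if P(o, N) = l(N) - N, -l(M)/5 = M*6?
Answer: -277005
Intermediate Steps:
l(M) = -30*M (l(M) = -5*M*6 = -30*M)
P(o, N) = -31*N (P(o, N) = -30*N - N = -31*N)
m(T) = 1
(P(-367, n) + m(-388)) - 1*289964 = (-31*(-418) + 1) - 1*289964 = (12958 + 1) - 289964 = 12959 - 289964 = -277005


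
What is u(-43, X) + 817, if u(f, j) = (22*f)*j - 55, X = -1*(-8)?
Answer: -6806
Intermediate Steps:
X = 8
u(f, j) = -55 + 22*f*j (u(f, j) = 22*f*j - 55 = -55 + 22*f*j)
u(-43, X) + 817 = (-55 + 22*(-43)*8) + 817 = (-55 - 7568) + 817 = -7623 + 817 = -6806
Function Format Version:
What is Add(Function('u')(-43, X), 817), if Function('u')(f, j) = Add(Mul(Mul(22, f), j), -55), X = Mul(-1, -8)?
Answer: -6806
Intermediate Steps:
X = 8
Function('u')(f, j) = Add(-55, Mul(22, f, j)) (Function('u')(f, j) = Add(Mul(22, f, j), -55) = Add(-55, Mul(22, f, j)))
Add(Function('u')(-43, X), 817) = Add(Add(-55, Mul(22, -43, 8)), 817) = Add(Add(-55, -7568), 817) = Add(-7623, 817) = -6806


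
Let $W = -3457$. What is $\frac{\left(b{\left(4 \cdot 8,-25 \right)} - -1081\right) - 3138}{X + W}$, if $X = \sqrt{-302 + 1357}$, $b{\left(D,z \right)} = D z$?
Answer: $\frac{9876649}{11949794} + \frac{2857 \sqrt{1055}}{11949794} \approx 0.83428$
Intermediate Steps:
$X = \sqrt{1055} \approx 32.481$
$\frac{\left(b{\left(4 \cdot 8,-25 \right)} - -1081\right) - 3138}{X + W} = \frac{\left(4 \cdot 8 \left(-25\right) - -1081\right) - 3138}{\sqrt{1055} - 3457} = \frac{\left(32 \left(-25\right) + 1081\right) - 3138}{-3457 + \sqrt{1055}} = \frac{\left(-800 + 1081\right) - 3138}{-3457 + \sqrt{1055}} = \frac{281 - 3138}{-3457 + \sqrt{1055}} = - \frac{2857}{-3457 + \sqrt{1055}}$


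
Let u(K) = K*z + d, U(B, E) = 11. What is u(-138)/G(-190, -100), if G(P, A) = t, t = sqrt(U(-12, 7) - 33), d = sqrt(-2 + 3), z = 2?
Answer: 25*I*sqrt(22)/2 ≈ 58.63*I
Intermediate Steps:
d = 1 (d = sqrt(1) = 1)
t = I*sqrt(22) (t = sqrt(11 - 33) = sqrt(-22) = I*sqrt(22) ≈ 4.6904*I)
u(K) = 1 + 2*K (u(K) = K*2 + 1 = 2*K + 1 = 1 + 2*K)
G(P, A) = I*sqrt(22)
u(-138)/G(-190, -100) = (1 + 2*(-138))/((I*sqrt(22))) = (1 - 276)*(-I*sqrt(22)/22) = -(-25)*I*sqrt(22)/2 = 25*I*sqrt(22)/2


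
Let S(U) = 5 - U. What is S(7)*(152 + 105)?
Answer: -514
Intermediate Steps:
S(7)*(152 + 105) = (5 - 1*7)*(152 + 105) = (5 - 7)*257 = -2*257 = -514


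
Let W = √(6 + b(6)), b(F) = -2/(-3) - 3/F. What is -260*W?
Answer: -130*√222/3 ≈ -645.65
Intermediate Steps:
b(F) = ⅔ - 3/F (b(F) = -2*(-⅓) - 3/F = ⅔ - 3/F)
W = √222/6 (W = √(6 + (⅔ - 3/6)) = √(6 + (⅔ - 3*⅙)) = √(6 + (⅔ - ½)) = √(6 + ⅙) = √(37/6) = √222/6 ≈ 2.4833)
-260*W = -130*√222/3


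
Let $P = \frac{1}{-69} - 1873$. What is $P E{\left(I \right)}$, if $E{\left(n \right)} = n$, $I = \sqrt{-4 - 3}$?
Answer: $- \frac{129238 i \sqrt{7}}{69} \approx - 4955.5 i$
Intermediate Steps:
$I = i \sqrt{7}$ ($I = \sqrt{-7} = i \sqrt{7} \approx 2.6458 i$)
$P = - \frac{129238}{69}$ ($P = - \frac{1}{69} - 1873 = - \frac{129238}{69} \approx -1873.0$)
$P E{\left(I \right)} = - \frac{129238 i \sqrt{7}}{69}$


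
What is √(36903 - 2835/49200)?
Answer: √24813538455/820 ≈ 192.10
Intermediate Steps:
√(36903 - 2835/49200) = √(36903 - 2835*1/49200) = √(36903 - 189/3280) = √(121041651/3280) = √24813538455/820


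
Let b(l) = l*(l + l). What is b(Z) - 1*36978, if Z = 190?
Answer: 35222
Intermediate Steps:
b(l) = 2*l² (b(l) = l*(2*l) = 2*l²)
b(Z) - 1*36978 = 2*190² - 1*36978 = 2*36100 - 36978 = 72200 - 36978 = 35222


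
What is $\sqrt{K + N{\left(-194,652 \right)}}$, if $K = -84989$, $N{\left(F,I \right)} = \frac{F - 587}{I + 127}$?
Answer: $\frac{2 i \sqrt{12893854537}}{779} \approx 291.53 i$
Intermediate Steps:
$N{\left(F,I \right)} = \frac{-587 + F}{127 + I}$
$\sqrt{K + N{\left(-194,652 \right)}} = \sqrt{-84989 + \frac{-587 - 194}{127 + 652}} = \sqrt{-84989 + \frac{1}{779} \left(-781\right)} = \sqrt{-84989 - \frac{781}{779}} = \sqrt{- \frac{66207212}{779}} = \frac{2 i \sqrt{12893854537}}{779}$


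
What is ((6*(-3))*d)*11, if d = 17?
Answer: -3366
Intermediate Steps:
((6*(-3))*d)*11 = ((6*(-3))*17)*11 = -18*17*11 = -306*11 = -3366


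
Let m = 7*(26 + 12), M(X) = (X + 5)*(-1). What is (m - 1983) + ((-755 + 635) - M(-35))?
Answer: -1867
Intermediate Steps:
M(X) = -5 - X (M(X) = (5 + X)*(-1) = -5 - X)
m = 266 (m = 7*38 = 266)
(m - 1983) + ((-755 + 635) - M(-35)) = (266 - 1983) + ((-755 + 635) - (-5 - 1*(-35))) = -1717 + (-120 - (-5 + 35)) = -1717 + (-120 - 1*30) = -1717 + (-120 - 30) = -1717 - 150 = -1867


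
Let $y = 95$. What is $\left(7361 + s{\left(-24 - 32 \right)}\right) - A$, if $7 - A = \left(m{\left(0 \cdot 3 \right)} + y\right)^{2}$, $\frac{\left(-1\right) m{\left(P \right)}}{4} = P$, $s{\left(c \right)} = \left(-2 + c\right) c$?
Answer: $19627$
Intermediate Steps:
$s{\left(c \right)} = c \left(-2 + c\right)$
$m{\left(P \right)} = - 4 P$
$A = -9018$ ($A = 7 - \left(- 4 \cdot 0 \cdot 3 + 95\right)^{2} = 7 - \left(\left(-4\right) 0 + 95\right)^{2} = 7 - \left(0 + 95\right)^{2} = 7 - 95^{2} = 7 - 9025 = -9018$)
$\left(7361 + s{\left(-24 - 32 \right)}\right) - A = \left(7361 + \left(-24 - 32\right) \left(-2 - 56\right)\right) - -9018 = \left(7361 + \left(-24 - 32\right) \left(-2 - 56\right)\right) + 9018 = \left(7361 - 56 \left(-2 - 56\right)\right) + 9018 = \left(7361 - -3248\right) + 9018 = \left(7361 + 3248\right) + 9018 = 10609 + 9018 = 19627$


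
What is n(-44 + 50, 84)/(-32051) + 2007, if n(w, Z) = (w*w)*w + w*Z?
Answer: 64325637/32051 ≈ 2007.0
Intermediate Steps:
n(w, Z) = w³ + Z*w (n(w, Z) = w²*w + Z*w = w³ + Z*w)
n(-44 + 50, 84)/(-32051) + 2007 = ((-44 + 50)*(84 + (-44 + 50)²))/(-32051) + 2007 = (6*(84 + 6²))*(-1/32051) + 2007 = (6*(84 + 36))*(-1/32051) + 2007 = (6*120)*(-1/32051) + 2007 = 720*(-1/32051) + 2007 = -720/32051 + 2007 = 64325637/32051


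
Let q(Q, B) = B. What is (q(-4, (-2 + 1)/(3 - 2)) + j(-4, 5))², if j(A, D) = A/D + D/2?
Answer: 49/100 ≈ 0.49000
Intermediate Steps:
j(A, D) = D/2 + A/D (j(A, D) = A/D + D*(½) = A/D + D/2 = D/2 + A/D)
(q(-4, (-2 + 1)/(3 - 2)) + j(-4, 5))² = ((-2 + 1)/(3 - 2) + ((½)*5 - 4/5))² = (-1/1 + (5/2 - 4*⅕))² = (-1*1 + (5/2 - ⅘))² = (-1 + 17/10)² = (7/10)² = 49/100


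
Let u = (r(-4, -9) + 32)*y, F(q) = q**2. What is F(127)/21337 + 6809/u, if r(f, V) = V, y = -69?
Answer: -119686910/33861819 ≈ -3.5346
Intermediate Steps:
u = -1587 (u = (-9 + 32)*(-69) = 23*(-69) = -1587)
F(127)/21337 + 6809/u = 127**2/21337 + 6809/(-1587) = 16129*(1/21337) + 6809*(-1/1587) = 16129/21337 - 6809/1587 = -119686910/33861819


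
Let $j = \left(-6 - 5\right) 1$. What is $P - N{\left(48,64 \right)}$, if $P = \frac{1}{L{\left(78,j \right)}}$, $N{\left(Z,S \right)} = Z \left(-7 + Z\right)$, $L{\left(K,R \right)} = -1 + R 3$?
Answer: $- \frac{66913}{34} \approx -1968.0$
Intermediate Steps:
$j = -11$ ($j = \left(-11\right) 1 = -11$)
$L{\left(K,R \right)} = -1 + 3 R$
$P = - \frac{1}{34}$ ($P = \frac{1}{-1 + 3 \left(-11\right)} = \frac{1}{-1 - 33} = \frac{1}{-34} = - \frac{1}{34} \approx -0.029412$)
$P - N{\left(48,64 \right)} = - \frac{1}{34} - 48 \left(-7 + 48\right) = - \frac{1}{34} - 48 \cdot 41 = - \frac{1}{34} - 1968 = - \frac{66913}{34}$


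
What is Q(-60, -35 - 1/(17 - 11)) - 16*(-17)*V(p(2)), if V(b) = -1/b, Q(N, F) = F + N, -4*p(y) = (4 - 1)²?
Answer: 463/18 ≈ 25.722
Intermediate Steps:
p(y) = -9/4 (p(y) = -(4 - 1)²/4 = -¼*3² = -¼*9 = -9/4)
Q(-60, -35 - 1/(17 - 11)) - 16*(-17)*V(p(2)) = ((-35 - 1/(17 - 11)) - 60) - 16*(-17)*(-1/(-9/4)) = ((-35 - 1/6) - 60) - (-272)*(-1*(-4/9)) = ((-35 - 1*⅙) - 60) - (-272)*4/9 = ((-35 - ⅙) - 60) - 1*(-1088/9) = (-211/6 - 60) + 1088/9 = -571/6 + 1088/9 = 463/18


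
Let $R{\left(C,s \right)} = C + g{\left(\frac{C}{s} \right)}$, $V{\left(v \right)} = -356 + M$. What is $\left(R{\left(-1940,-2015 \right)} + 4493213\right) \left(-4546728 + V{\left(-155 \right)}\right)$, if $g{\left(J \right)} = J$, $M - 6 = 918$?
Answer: $- \frac{8228474165567120}{403} \approx -2.0418 \cdot 10^{13}$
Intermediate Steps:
$M = 924$ ($M = 6 + 918 = 924$)
$V{\left(v \right)} = 568$ ($V{\left(v \right)} = -356 + 924 = 568$)
$R{\left(C,s \right)} = C + \frac{C}{s}$
$\left(R{\left(-1940,-2015 \right)} + 4493213\right) \left(-4546728 + V{\left(-155 \right)}\right) = \left(\left(-1940 - \frac{1940}{-2015}\right) + 4493213\right) \left(-4546728 + 568\right) = \left(\left(-1940 - - \frac{388}{403}\right) + 4493213\right) \left(-4546160\right) = \left(\left(-1940 + \frac{388}{403}\right) + 4493213\right) \left(-4546160\right) = \left(- \frac{781432}{403} + 4493213\right) \left(-4546160\right) = \frac{1809983407}{403} \left(-4546160\right) = - \frac{8228474165567120}{403}$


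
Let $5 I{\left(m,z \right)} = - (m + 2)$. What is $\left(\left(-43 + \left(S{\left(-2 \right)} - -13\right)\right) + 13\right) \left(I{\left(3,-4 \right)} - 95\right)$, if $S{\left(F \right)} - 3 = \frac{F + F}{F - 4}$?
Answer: $1280$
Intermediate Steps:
$S{\left(F \right)} = 3 + \frac{2 F}{-4 + F}$ ($S{\left(F \right)} = 3 + \frac{F + F}{F - 4} = 3 + \frac{2 F}{-4 + F}$)
$I{\left(m,z \right)} = - \frac{2}{5} - \frac{m}{5}$ ($I{\left(m,z \right)} = \frac{\left(-1\right) \left(m + 2\right)}{5} = \frac{\left(-1\right) \left(2 + m\right)}{5} = \frac{-2 - m}{5} = - \frac{2}{5} - \frac{m}{5}$)
$\left(\left(-43 + \left(S{\left(-2 \right)} - -13\right)\right) + 13\right) \left(I{\left(3,-4 \right)} - 95\right) = \left(\left(-43 + \left(\frac{-12 + 5 \left(-2\right)}{-4 - 2} - -13\right)\right) + 13\right) \left(\left(- \frac{2}{5} - \frac{3}{5}\right) - 95\right) = \left(\left(-43 + \left(\frac{-12 - 10}{-6} + 13\right)\right) + 13\right) \left(\left(- \frac{2}{5} - \frac{3}{5}\right) - 95\right) = \left(\left(-43 + \left(\left(- \frac{1}{6}\right) \left(-22\right) + 13\right)\right) + 13\right) \left(-1 - 95\right) = \left(\left(-43 + \left(\frac{11}{3} + 13\right)\right) + 13\right) \left(-96\right) = \left(\left(-43 + \frac{50}{3}\right) + 13\right) \left(-96\right) = \left(- \frac{79}{3} + 13\right) \left(-96\right) = \left(- \frac{40}{3}\right) \left(-96\right) = 1280$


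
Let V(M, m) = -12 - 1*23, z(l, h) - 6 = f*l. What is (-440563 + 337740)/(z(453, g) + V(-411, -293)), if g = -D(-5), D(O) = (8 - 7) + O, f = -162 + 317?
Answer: -102823/70186 ≈ -1.4650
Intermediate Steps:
f = 155
D(O) = 1 + O
g = 4 (g = -(1 - 5) = -1*(-4) = 4)
z(l, h) = 6 + 155*l
V(M, m) = -35 (V(M, m) = -12 - 23 = -35)
(-440563 + 337740)/(z(453, g) + V(-411, -293)) = (-440563 + 337740)/((6 + 155*453) - 35) = -102823/((6 + 70215) - 35) = -102823/(70221 - 35) = -102823/70186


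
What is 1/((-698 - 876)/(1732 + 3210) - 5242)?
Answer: -2471/12953769 ≈ -0.00019076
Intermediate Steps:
1/((-698 - 876)/(1732 + 3210) - 5242) = 1/(-1574/4942 - 5242) = 1/(-1574*1/4942 - 5242) = 1/(-787/2471 - 5242) = 1/(-12953769/2471) = -2471/12953769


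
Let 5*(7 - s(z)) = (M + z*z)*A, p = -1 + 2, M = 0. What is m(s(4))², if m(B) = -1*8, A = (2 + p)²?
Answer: 64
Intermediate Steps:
p = 1
A = 9 (A = (2 + 1)² = 3² = 9)
s(z) = 7 - 9*z²/5 (s(z) = 7 - (0 + z*z)*9/5 = 7 - (0 + z²)*9/5 = 7 - z²*9/5 = 7 - 9*z²/5)
m(B) = -8
m(s(4))² = (-8)² = 64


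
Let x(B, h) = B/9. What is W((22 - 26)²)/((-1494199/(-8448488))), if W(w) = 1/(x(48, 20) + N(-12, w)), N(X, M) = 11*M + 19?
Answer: 25345464/898013599 ≈ 0.028224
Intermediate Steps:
x(B, h) = B/9 (x(B, h) = B*(⅑) = B/9)
N(X, M) = 19 + 11*M
W(w) = 1/(73/3 + 11*w) (W(w) = 1/((⅑)*48 + (19 + 11*w)) = 1/(16/3 + (19 + 11*w)) = 1/(73/3 + 11*w))
W((22 - 26)²)/((-1494199/(-8448488))) = (3/(73 + 33*(22 - 26)²))/((-1494199/(-8448488))) = (3/(73 + 33*(-4)²))/((-1494199*(-1/8448488))) = (3/(73 + 33*16))/(1494199/8448488) = (3/(73 + 528))*(8448488/1494199) = (3/601)*(8448488/1494199) = 25345464/898013599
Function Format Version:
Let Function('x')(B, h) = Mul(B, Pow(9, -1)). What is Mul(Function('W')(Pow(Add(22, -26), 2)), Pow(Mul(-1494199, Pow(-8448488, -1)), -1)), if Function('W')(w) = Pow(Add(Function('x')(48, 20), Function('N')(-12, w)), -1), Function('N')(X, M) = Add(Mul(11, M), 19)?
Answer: Rational(25345464, 898013599) ≈ 0.028224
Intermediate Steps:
Function('x')(B, h) = Mul(Rational(1, 9), B) (Function('x')(B, h) = Mul(B, Rational(1, 9)) = Mul(Rational(1, 9), B))
Function('N')(X, M) = Add(19, Mul(11, M))
Function('W')(w) = Pow(Add(Rational(73, 3), Mul(11, w)), -1) (Function('W')(w) = Pow(Add(Mul(Rational(1, 9), 48), Add(19, Mul(11, w))), -1) = Pow(Add(Rational(16, 3), Add(19, Mul(11, w))), -1) = Pow(Add(Rational(73, 3), Mul(11, w)), -1))
Mul(Function('W')(Pow(Add(22, -26), 2)), Pow(Mul(-1494199, Pow(-8448488, -1)), -1)) = Mul(Mul(3, Pow(Add(73, Mul(33, Pow(Add(22, -26), 2))), -1)), Pow(Mul(-1494199, Pow(-8448488, -1)), -1)) = Mul(Mul(3, Pow(Add(73, Mul(33, Pow(-4, 2))), -1)), Pow(Mul(-1494199, Rational(-1, 8448488)), -1)) = Mul(Mul(3, Pow(Add(73, Mul(33, 16)), -1)), Pow(Rational(1494199, 8448488), -1)) = Mul(Mul(3, Pow(Add(73, 528), -1)), Rational(8448488, 1494199)) = Mul(Mul(3, Pow(601, -1)), Rational(8448488, 1494199)) = Mul(Mul(3, Rational(1, 601)), Rational(8448488, 1494199)) = Mul(Rational(3, 601), Rational(8448488, 1494199)) = Rational(25345464, 898013599)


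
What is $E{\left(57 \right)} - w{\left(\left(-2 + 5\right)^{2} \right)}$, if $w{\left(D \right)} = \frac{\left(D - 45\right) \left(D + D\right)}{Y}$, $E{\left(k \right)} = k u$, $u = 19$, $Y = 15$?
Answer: $\frac{5631}{5} \approx 1126.2$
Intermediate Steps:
$E{\left(k \right)} = 19 k$ ($E{\left(k \right)} = k 19 = 19 k$)
$w{\left(D \right)} = \frac{2 D \left(-45 + D\right)}{15}$ ($w{\left(D \right)} = \frac{\left(D - 45\right) \left(D + D\right)}{15} = \left(-45 + D\right) 2 D \frac{1}{15} = 2 D \left(-45 + D\right) \frac{1}{15} = \frac{2 D \left(-45 + D\right)}{15}$)
$E{\left(57 \right)} - w{\left(\left(-2 + 5\right)^{2} \right)} = 19 \cdot 57 - \frac{2 \left(-2 + 5\right)^{2} \left(-45 + \left(-2 + 5\right)^{2}\right)}{15} = 1083 - \frac{2 \cdot 3^{2} \left(-45 + 3^{2}\right)}{15} = 1083 - \frac{2}{15} \cdot 9 \left(-45 + 9\right) = 1083 - \frac{2}{15} \cdot 9 \left(-36\right) = 1083 - - \frac{216}{5} = 1083 + \frac{216}{5} = \frac{5631}{5}$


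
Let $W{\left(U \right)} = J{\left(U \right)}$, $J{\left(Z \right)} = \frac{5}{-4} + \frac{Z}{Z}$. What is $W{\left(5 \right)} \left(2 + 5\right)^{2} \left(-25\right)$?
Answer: $\frac{1225}{4} \approx 306.25$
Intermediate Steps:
$J{\left(Z \right)} = - \frac{1}{4}$ ($J{\left(Z \right)} = 5 \left(- \frac{1}{4}\right) + 1 = - \frac{5}{4} + 1 = - \frac{1}{4}$)
$W{\left(U \right)} = - \frac{1}{4}$
$W{\left(5 \right)} \left(2 + 5\right)^{2} \left(-25\right) = - \frac{\left(2 + 5\right)^{2}}{4} \left(-25\right) = - \frac{7^{2}}{4} \left(-25\right) = \left(- \frac{1}{4}\right) 49 \left(-25\right) = \left(- \frac{49}{4}\right) \left(-25\right) = \frac{1225}{4}$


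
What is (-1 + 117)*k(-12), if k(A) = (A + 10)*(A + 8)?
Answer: 928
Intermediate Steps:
k(A) = (8 + A)*(10 + A) (k(A) = (10 + A)*(8 + A) = (8 + A)*(10 + A))
(-1 + 117)*k(-12) = (-1 + 117)*(80 + (-12)² + 18*(-12)) = 116*(80 + 144 - 216) = 116*8 = 928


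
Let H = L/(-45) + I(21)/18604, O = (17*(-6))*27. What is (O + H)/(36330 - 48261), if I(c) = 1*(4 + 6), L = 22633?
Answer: 1363328801/4994197290 ≈ 0.27298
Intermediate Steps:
I(c) = 10 (I(c) = 1*10 = 10)
O = -2754 (O = -102*27 = -2754)
H = -210531941/418590 (H = 22633/(-45) + 10/18604 = 22633*(-1/45) + 10*(1/18604) = -22633/45 + 5/9302 = -210531941/418590 ≈ -502.96)
(O + H)/(36330 - 48261) = (-2754 - 210531941/418590)/(36330 - 48261) = -1363328801/418590/(-11931) = -1363328801/418590*(-1/11931) = 1363328801/4994197290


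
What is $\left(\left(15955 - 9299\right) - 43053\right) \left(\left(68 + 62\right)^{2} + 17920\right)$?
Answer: $-1267343540$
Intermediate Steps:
$\left(\left(15955 - 9299\right) - 43053\right) \left(\left(68 + 62\right)^{2} + 17920\right) = \left(6656 - 43053\right) \left(130^{2} + 17920\right) = - 36397 \left(16900 + 17920\right) = \left(-36397\right) 34820 = -1267343540$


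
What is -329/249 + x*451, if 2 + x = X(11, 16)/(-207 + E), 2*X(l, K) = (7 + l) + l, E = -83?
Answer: -4610839/4980 ≈ -925.87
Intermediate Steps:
X(l, K) = 7/2 + l (X(l, K) = ((7 + l) + l)/2 = (7 + 2*l)/2 = 7/2 + l)
x = -41/20 (x = -2 + (7/2 + 11)/(-207 - 83) = -2 + (29/2)/(-290) = -2 + (29/2)*(-1/290) = -2 - 1/20 = -41/20 ≈ -2.0500)
-329/249 + x*451 = -329/249 - 41/20*451 = -329*1/249 - 18491/20 = -329/249 - 18491/20 = -4610839/4980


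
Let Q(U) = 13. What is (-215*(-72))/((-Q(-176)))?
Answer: -15480/13 ≈ -1190.8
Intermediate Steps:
(-215*(-72))/((-Q(-176))) = (-215*(-72))/((-1*13)) = 15480/(-13) = 15480*(-1/13) = -15480/13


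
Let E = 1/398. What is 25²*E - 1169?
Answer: -464637/398 ≈ -1167.4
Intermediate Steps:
E = 1/398 ≈ 0.0025126
25²*E - 1169 = 25²*(1/398) - 1169 = 625*(1/398) - 1169 = 625/398 - 1169 = -464637/398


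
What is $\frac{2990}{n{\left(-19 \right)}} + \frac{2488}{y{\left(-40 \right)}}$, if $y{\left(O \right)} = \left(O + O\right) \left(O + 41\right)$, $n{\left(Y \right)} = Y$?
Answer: $- \frac{35809}{190} \approx -188.47$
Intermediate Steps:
$y{\left(O \right)} = 2 O \left(41 + O\right)$
$\frac{2990}{n{\left(-19 \right)}} + \frac{2488}{y{\left(-40 \right)}} = \frac{2990}{-19} + \frac{2488}{2 \left(-40\right) \left(41 - 40\right)} = 2990 \left(- \frac{1}{19}\right) + \frac{2488}{2 \left(-40\right) 1} = - \frac{2990}{19} + \frac{2488}{-80} = - \frac{2990}{19} + 2488 \left(- \frac{1}{80}\right) = - \frac{2990}{19} - \frac{311}{10} = - \frac{35809}{190}$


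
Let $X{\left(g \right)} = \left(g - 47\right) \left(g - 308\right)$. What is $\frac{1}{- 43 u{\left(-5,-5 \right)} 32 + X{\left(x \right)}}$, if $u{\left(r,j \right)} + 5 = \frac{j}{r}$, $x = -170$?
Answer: $\frac{1}{109230} \approx 9.155 \cdot 10^{-6}$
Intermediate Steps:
$u{\left(r,j \right)} = -5 + \frac{j}{r}$
$X{\left(g \right)} = \left(-308 + g\right) \left(-47 + g\right)$ ($X{\left(g \right)} = \left(-47 + g\right) \left(-308 + g\right) = \left(-308 + g\right) \left(-47 + g\right)$)
$\frac{1}{- 43 u{\left(-5,-5 \right)} 32 + X{\left(x \right)}} = \frac{1}{- 43 \left(-5 - \frac{5}{-5}\right) 32 + \left(14476 + \left(-170\right)^{2} - -60350\right)} = \frac{1}{- 43 \left(-5 - -1\right) 32 + \left(14476 + 28900 + 60350\right)} = \frac{1}{- 43 \left(-5 + 1\right) 32 + 103726} = \frac{1}{\left(-43\right) \left(-4\right) 32 + 103726} = \frac{1}{172 \cdot 32 + 103726} = \frac{1}{5504 + 103726} = \frac{1}{109230}$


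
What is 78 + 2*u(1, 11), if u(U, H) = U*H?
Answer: 100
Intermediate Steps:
u(U, H) = H*U
78 + 2*u(1, 11) = 78 + 2*(11*1) = 78 + 2*11 = 78 + 22 = 100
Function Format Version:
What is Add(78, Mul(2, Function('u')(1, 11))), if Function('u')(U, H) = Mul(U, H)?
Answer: 100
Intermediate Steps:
Function('u')(U, H) = Mul(H, U)
Add(78, Mul(2, Function('u')(1, 11))) = Add(78, Mul(2, Mul(11, 1))) = Add(78, Mul(2, 11)) = Add(78, 22) = 100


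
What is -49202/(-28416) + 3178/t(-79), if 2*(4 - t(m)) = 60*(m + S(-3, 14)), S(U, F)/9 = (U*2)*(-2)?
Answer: -11924279/6152064 ≈ -1.9383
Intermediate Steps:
S(U, F) = -36*U (S(U, F) = 9*((U*2)*(-2)) = 9*((2*U)*(-2)) = 9*(-4*U) = -36*U)
t(m) = -3236 - 30*m (t(m) = 4 - 30*(m - 36*(-3)) = 4 - 30*(m + 108) = 4 - 30*(108 + m) = 4 - (6480 + 60*m)/2 = 4 + (-3240 - 30*m) = -3236 - 30*m)
-49202/(-28416) + 3178/t(-79) = -49202/(-28416) + 3178/(-3236 - 30*(-79)) = -49202*(-1/28416) + 3178/(-3236 + 2370) = 24601/14208 + 3178/(-866) = 24601/14208 + 3178*(-1/866) = 24601/14208 - 1589/433 = -11924279/6152064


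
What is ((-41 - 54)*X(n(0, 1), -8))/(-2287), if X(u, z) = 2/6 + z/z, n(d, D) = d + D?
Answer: 380/6861 ≈ 0.055386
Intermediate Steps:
n(d, D) = D + d
X(u, z) = 4/3 (X(u, z) = 2*(1/6) + 1 = 1/3 + 1 = 4/3)
((-41 - 54)*X(n(0, 1), -8))/(-2287) = ((-41 - 54)*(4/3))/(-2287) = -95*4/3*(-1/2287) = -380/3*(-1/2287) = 380/6861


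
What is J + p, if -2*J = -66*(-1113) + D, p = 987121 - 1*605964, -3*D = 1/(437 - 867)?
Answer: 888624239/2580 ≈ 3.4443e+5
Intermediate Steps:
D = 1/1290 (D = -1/(3*(437 - 867)) = -1/3/(-430) = -1/3*(-1/430) = 1/1290 ≈ 0.00077519)
p = 381157 (p = 987121 - 605964 = 381157)
J = -94760821/2580 (J = -(-66*(-1113) + 1/1290)/2 = -(73458 + 1/1290)/2 = -1/2*94760821/1290 = -94760821/2580 ≈ -36729.)
J + p = -94760821/2580 + 381157 = 888624239/2580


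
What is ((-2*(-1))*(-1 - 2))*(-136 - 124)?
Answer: 1560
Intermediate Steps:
((-2*(-1))*(-1 - 2))*(-136 - 124) = (2*(-3))*(-260) = -6*(-260) = 1560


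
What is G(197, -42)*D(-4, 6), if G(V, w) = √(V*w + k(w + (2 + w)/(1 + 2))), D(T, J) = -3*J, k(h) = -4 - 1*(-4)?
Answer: -18*I*√8274 ≈ -1637.3*I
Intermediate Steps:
k(h) = 0 (k(h) = -4 + 4 = 0)
G(V, w) = √(V*w) (G(V, w) = √(V*w + 0) = √(V*w))
G(197, -42)*D(-4, 6) = √(197*(-42))*(-3*6) = √(-8274)*(-18) = (I*√8274)*(-18) = -18*I*√8274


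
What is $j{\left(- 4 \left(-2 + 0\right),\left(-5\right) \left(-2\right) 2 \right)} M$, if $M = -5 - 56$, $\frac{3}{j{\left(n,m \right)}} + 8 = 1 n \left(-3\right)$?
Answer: $\frac{183}{32} \approx 5.7188$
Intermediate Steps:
$j{\left(n,m \right)} = \frac{3}{-8 - 3 n}$ ($j{\left(n,m \right)} = \frac{3}{-8 + 1 n \left(-3\right)} = \frac{3}{-8 + n \left(-3\right)} = \frac{3}{-8 - 3 n}$)
$M = -61$ ($M = -5 - 56 = -61$)
$j{\left(- 4 \left(-2 + 0\right),\left(-5\right) \left(-2\right) 2 \right)} M = - \frac{3}{8 + 3 \left(- 4 \left(-2 + 0\right)\right)} \left(-61\right) = - \frac{3}{8 + 3 \left(\left(-4\right) \left(-2\right)\right)} \left(-61\right) = - \frac{3}{8 + 3 \cdot 8} \left(-61\right) = - \frac{3}{8 + 24} \left(-61\right) = - \frac{3}{32} \left(-61\right) = \left(-3\right) \frac{1}{32} \left(-61\right) = \left(- \frac{3}{32}\right) \left(-61\right) = \frac{183}{32}$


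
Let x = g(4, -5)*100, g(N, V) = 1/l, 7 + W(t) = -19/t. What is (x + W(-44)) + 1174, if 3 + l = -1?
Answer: 50267/44 ≈ 1142.4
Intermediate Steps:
l = -4 (l = -3 - 1 = -4)
W(t) = -7 - 19/t
g(N, V) = -¼ (g(N, V) = 1/(-4) = -¼)
x = -25 (x = -¼*100 = -25)
(x + W(-44)) + 1174 = (-25 + (-7 - 19/(-44))) + 1174 = (-25 + (-7 - 19*(-1/44))) + 1174 = (-25 + (-7 + 19/44)) + 1174 = (-25 - 289/44) + 1174 = -1389/44 + 1174 = 50267/44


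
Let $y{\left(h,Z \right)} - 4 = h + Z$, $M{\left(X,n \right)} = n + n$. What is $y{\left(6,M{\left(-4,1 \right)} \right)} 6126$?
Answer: $73512$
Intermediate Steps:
$M{\left(X,n \right)} = 2 n$
$y{\left(h,Z \right)} = 4 + Z + h$ ($y{\left(h,Z \right)} = 4 + \left(h + Z\right) = 4 + \left(Z + h\right) = 4 + Z + h$)
$y{\left(6,M{\left(-4,1 \right)} \right)} 6126 = \left(4 + 2 \cdot 1 + 6\right) 6126 = \left(4 + 2 + 6\right) 6126 = 12 \cdot 6126 = 73512$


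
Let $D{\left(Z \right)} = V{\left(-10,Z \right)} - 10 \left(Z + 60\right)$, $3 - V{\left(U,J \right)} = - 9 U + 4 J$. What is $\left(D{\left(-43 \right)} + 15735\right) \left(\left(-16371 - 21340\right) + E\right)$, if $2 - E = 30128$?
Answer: $-1061649050$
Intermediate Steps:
$E = -30126$ ($E = 2 - 30128 = -30126$)
$V{\left(U,J \right)} = 3 - 4 J + 9 U$ ($V{\left(U,J \right)} = 3 - \left(- 9 U + 4 J\right) = 3 - 4 J + 9 U$)
$D{\left(Z \right)} = -687 - 14 Z$ ($D{\left(Z \right)} = \left(3 - 4 Z + 9 \left(-10\right)\right) - 10 \left(Z + 60\right) = \left(3 - 4 Z - 90\right) - 10 \left(60 + Z\right) = \left(-87 - 4 Z\right) - \left(600 + 10 Z\right) = -687 - 14 Z$)
$\left(D{\left(-43 \right)} + 15735\right) \left(\left(-16371 - 21340\right) + E\right) = \left(\left(-687 - -602\right) + 15735\right) \left(\left(-16371 - 21340\right) - 30126\right) = \left(\left(-687 + 602\right) + 15735\right) \left(\left(-16371 - 21340\right) - 30126\right) = \left(-85 + 15735\right) \left(-37711 - 30126\right) = 15650 \left(-67837\right) = -1061649050$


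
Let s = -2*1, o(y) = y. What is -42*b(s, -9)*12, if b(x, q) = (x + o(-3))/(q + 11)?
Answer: 1260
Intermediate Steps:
s = -2
b(x, q) = (-3 + x)/(11 + q) (b(x, q) = (x - 3)/(q + 11) = (-3 + x)/(11 + q))
-42*b(s, -9)*12 = -42*(-3 - 2)/(11 - 9)*12 = -42*(-5)/2*12 = -21*(-5)*12 = -42*(-5/2)*12 = 105*12 = 1260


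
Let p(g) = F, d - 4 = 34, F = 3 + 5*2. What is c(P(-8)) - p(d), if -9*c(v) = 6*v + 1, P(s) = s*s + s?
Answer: -454/9 ≈ -50.444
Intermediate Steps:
P(s) = s + s² (P(s) = s² + s = s + s²)
F = 13 (F = 3 + 10 = 13)
d = 38 (d = 4 + 34 = 38)
p(g) = 13
c(v) = -⅑ - 2*v/3 (c(v) = -(6*v + 1)/9 = -(1 + 6*v)/9 = -⅑ - 2*v/3)
c(P(-8)) - p(d) = (-⅑ - (-16)*(1 - 8)/3) - 1*13 = (-⅑ - (-16)*(-7)/3) - 13 = (-⅑ - ⅔*56) - 13 = (-⅑ - 112/3) - 13 = -337/9 - 13 = -454/9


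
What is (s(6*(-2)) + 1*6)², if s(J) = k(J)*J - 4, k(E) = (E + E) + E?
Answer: 188356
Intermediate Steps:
k(E) = 3*E (k(E) = 2*E + E = 3*E)
s(J) = -4 + 3*J² (s(J) = (3*J)*J - 4 = 3*J² - 4 = -4 + 3*J²)
(s(6*(-2)) + 1*6)² = ((-4 + 3*(6*(-2))²) + 1*6)² = ((-4 + 3*(-12)²) + 6)² = ((-4 + 3*144) + 6)² = ((-4 + 432) + 6)² = (428 + 6)² = 434² = 188356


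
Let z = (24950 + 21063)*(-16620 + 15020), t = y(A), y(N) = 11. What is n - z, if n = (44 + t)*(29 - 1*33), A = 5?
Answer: 73620580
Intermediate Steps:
t = 11
z = -73620800 (z = 46013*(-1600) = -73620800)
n = -220 (n = (44 + 11)*(29 - 1*33) = 55*(29 - 33) = 55*(-4) = -220)
n - z = -220 - 1*(-73620800) = -220 + 73620800 = 73620580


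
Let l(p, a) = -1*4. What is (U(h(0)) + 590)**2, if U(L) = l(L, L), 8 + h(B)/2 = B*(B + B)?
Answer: 343396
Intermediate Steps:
l(p, a) = -4
h(B) = -16 + 4*B**2 (h(B) = -16 + 2*(B*(B + B)) = -16 + 2*(B*(2*B)) = -16 + 2*(2*B**2) = -16 + 4*B**2)
U(L) = -4
(U(h(0)) + 590)**2 = (-4 + 590)**2 = 586**2 = 343396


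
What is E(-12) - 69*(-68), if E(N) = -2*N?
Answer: 4716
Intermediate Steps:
E(-12) - 69*(-68) = -2*(-12) - 69*(-68) = 24 + 4692 = 4716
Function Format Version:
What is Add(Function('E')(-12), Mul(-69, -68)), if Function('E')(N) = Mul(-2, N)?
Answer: 4716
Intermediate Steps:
Add(Function('E')(-12), Mul(-69, -68)) = Add(Mul(-2, -12), Mul(-69, -68)) = Add(24, 4692) = 4716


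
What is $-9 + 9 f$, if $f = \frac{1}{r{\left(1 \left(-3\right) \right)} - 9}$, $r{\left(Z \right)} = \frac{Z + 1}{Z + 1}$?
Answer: $- \frac{81}{8} \approx -10.125$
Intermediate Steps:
$r{\left(Z \right)} = 1$ ($r{\left(Z \right)} = \frac{1 + Z}{1 + Z} = 1$)
$f = - \frac{1}{8}$ ($f = \frac{1}{1 - 9} = \frac{1}{-8} = - \frac{1}{8} \approx -0.125$)
$-9 + 9 f = -9 + 9 \left(- \frac{1}{8}\right) = -9 - \frac{9}{8} = - \frac{81}{8}$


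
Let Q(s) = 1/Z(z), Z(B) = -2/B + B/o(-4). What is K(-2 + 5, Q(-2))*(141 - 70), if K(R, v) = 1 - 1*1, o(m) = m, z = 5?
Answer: 0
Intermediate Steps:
Z(B) = -2/B - B/4 (Z(B) = -2/B + B/(-4) = -2/B + B*(-¼) = -2/B - B/4)
Q(s) = -20/33 (Q(s) = 1/(-2/5 - ¼*5) = 1/(-2*⅕ - 5/4) = 1/(-⅖ - 5/4) = 1/(-33/20) = -20/33)
K(R, v) = 0 (K(R, v) = 1 - 1 = 0)
K(-2 + 5, Q(-2))*(141 - 70) = 0*(141 - 70) = 0*71 = 0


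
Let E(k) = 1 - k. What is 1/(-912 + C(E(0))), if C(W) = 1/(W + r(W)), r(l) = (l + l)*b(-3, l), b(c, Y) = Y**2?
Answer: -3/2735 ≈ -0.0010969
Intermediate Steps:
r(l) = 2*l**3 (r(l) = (l + l)*l**2 = (2*l)*l**2 = 2*l**3)
C(W) = 1/(W + 2*W**3)
1/(-912 + C(E(0))) = 1/(-912 + 1/((1 - 1*0) + 2*(1 - 1*0)**3)) = 1/(-912 + 1/((1 + 0) + 2*(1 + 0)**3)) = 1/(-912 + 1/(1 + 2*1**3)) = 1/(-912 + 1/(1 + 2*1)) = 1/(-912 + 1/(1 + 2)) = 1/(-912 + 1/3) = 1/(-2735/3) = -3/2735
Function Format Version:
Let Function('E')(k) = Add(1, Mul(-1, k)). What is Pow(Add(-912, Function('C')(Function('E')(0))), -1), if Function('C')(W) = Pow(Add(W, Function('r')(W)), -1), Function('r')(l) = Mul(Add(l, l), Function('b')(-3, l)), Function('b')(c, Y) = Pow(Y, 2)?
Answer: Rational(-3, 2735) ≈ -0.0010969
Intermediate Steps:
Function('r')(l) = Mul(2, Pow(l, 3)) (Function('r')(l) = Mul(Add(l, l), Pow(l, 2)) = Mul(Mul(2, l), Pow(l, 2)) = Mul(2, Pow(l, 3)))
Function('C')(W) = Pow(Add(W, Mul(2, Pow(W, 3))), -1)
Pow(Add(-912, Function('C')(Function('E')(0))), -1) = Pow(Add(-912, Pow(Add(Add(1, Mul(-1, 0)), Mul(2, Pow(Add(1, Mul(-1, 0)), 3))), -1)), -1) = Pow(Add(-912, Pow(Add(Add(1, 0), Mul(2, Pow(Add(1, 0), 3))), -1)), -1) = Pow(Add(-912, Pow(Add(1, Mul(2, Pow(1, 3))), -1)), -1) = Pow(Add(-912, Pow(Add(1, Mul(2, 1)), -1)), -1) = Pow(Add(-912, Pow(Add(1, 2), -1)), -1) = Pow(Add(-912, Pow(3, -1)), -1) = Pow(Add(-912, Rational(1, 3)), -1) = Pow(Rational(-2735, 3), -1) = Rational(-3, 2735)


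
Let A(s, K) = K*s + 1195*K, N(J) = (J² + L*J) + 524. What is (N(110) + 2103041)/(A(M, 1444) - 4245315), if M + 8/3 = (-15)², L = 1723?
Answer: -6915585/6596057 ≈ -1.0484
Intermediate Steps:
M = 667/3 (M = -8/3 + (-15)² = -8/3 + 225 = 667/3 ≈ 222.33)
N(J) = 524 + J² + 1723*J (N(J) = (J² + 1723*J) + 524 = 524 + J² + 1723*J)
A(s, K) = 1195*K + K*s
(N(110) + 2103041)/(A(M, 1444) - 4245315) = ((524 + 110² + 1723*110) + 2103041)/(1444*(1195 + 667/3) - 4245315) = ((524 + 12100 + 189530) + 2103041)/(1444*(4252/3) - 4245315) = (202154 + 2103041)/(6139888/3 - 4245315) = 2305195/(-6596057/3) = 2305195*(-3/6596057) = -6915585/6596057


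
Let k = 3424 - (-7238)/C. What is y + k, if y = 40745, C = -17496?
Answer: 386386793/8748 ≈ 44169.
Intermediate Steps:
k = 29949533/8748 (k = 3424 - (-7238)/(-17496) = 3424 - (-7238)*(-1)/17496 = 3424 - 1*3619/8748 = 3424 - 3619/8748 = 29949533/8748 ≈ 3423.6)
y + k = 40745 + 29949533/8748 = 386386793/8748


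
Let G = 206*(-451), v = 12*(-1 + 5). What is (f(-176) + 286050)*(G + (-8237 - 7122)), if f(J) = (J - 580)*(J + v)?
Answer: -41445790770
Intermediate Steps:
v = 48 (v = 12*4 = 48)
G = -92906
f(J) = (-580 + J)*(48 + J) (f(J) = (J - 580)*(J + 48) = (-580 + J)*(48 + J))
(f(-176) + 286050)*(G + (-8237 - 7122)) = ((-27840 + (-176)**2 - 532*(-176)) + 286050)*(-92906 + (-8237 - 7122)) = ((-27840 + 30976 + 93632) + 286050)*(-92906 - 15359) = (96768 + 286050)*(-108265) = 382818*(-108265) = -41445790770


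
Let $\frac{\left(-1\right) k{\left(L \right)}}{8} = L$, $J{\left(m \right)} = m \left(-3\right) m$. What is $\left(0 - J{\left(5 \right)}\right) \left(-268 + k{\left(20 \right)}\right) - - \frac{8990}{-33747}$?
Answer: $- \frac{1083287690}{33747} \approx -32100.0$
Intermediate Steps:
$J{\left(m \right)} = - 3 m^{2}$ ($J{\left(m \right)} = - 3 m m = - 3 m^{2}$)
$k{\left(L \right)} = - 8 L$
$\left(0 - J{\left(5 \right)}\right) \left(-268 + k{\left(20 \right)}\right) - - \frac{8990}{-33747} = \left(0 - - 3 \cdot 5^{2}\right) \left(-268 - 160\right) - - \frac{8990}{-33747} = \left(0 - \left(-3\right) 25\right) \left(-268 - 160\right) - \left(-8990\right) \left(- \frac{1}{33747}\right) = \left(0 - -75\right) \left(-428\right) - \frac{8990}{33747} = \left(0 + 75\right) \left(-428\right) - \frac{8990}{33747} = 75 \left(-428\right) - \frac{8990}{33747} = -32100 - \frac{8990}{33747} = - \frac{1083287690}{33747}$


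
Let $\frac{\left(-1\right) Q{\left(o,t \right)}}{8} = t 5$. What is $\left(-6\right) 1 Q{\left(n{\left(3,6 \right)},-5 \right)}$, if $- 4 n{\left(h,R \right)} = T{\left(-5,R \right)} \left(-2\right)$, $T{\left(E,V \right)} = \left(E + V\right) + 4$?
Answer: $-1200$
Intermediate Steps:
$T{\left(E,V \right)} = 4 + E + V$
$n{\left(h,R \right)} = - \frac{1}{2} + \frac{R}{2}$ ($n{\left(h,R \right)} = - \frac{\left(4 - 5 + R\right) \left(-2\right)}{4} = - \frac{\left(-1 + R\right) \left(-2\right)}{4} = - \frac{2 - 2 R}{4} = - \frac{1}{2} + \frac{R}{2}$)
$Q{\left(o,t \right)} = - 40 t$ ($Q{\left(o,t \right)} = - 8 t 5 = - 8 \cdot 5 t = - 40 t$)
$\left(-6\right) 1 Q{\left(n{\left(3,6 \right)},-5 \right)} = \left(-6\right) 1 \left(\left(-40\right) \left(-5\right)\right) = \left(-6\right) 200 = -1200$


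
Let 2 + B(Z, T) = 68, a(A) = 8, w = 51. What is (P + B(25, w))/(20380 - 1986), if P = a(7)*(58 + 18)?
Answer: 337/9197 ≈ 0.036642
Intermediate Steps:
B(Z, T) = 66 (B(Z, T) = -2 + 68 = 66)
P = 608 (P = 8*(58 + 18) = 8*76 = 608)
(P + B(25, w))/(20380 - 1986) = (608 + 66)/(20380 - 1986) = 674/18394 = 674*(1/18394) = 337/9197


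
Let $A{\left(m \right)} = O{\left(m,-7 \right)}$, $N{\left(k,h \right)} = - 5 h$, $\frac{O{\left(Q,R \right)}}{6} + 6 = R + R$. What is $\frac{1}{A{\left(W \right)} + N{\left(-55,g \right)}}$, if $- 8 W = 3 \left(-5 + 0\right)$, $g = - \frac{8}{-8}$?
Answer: $- \frac{1}{125} \approx -0.008$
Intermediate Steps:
$g = 1$ ($g = \left(-8\right) \left(- \frac{1}{8}\right) = 1$)
$O{\left(Q,R \right)} = -36 + 12 R$ ($O{\left(Q,R \right)} = -36 + 6 \left(R + R\right) = -36 + 6 \cdot 2 R = -36 + 12 R$)
$W = \frac{15}{8}$ ($W = - \frac{3 \left(-5 + 0\right)}{8} = - \frac{3 \left(-5\right)}{8} = \left(- \frac{1}{8}\right) \left(-15\right) = \frac{15}{8} \approx 1.875$)
$A{\left(m \right)} = -120$ ($A{\left(m \right)} = -36 + 12 \left(-7\right) = -36 - 84 = -120$)
$\frac{1}{A{\left(W \right)} + N{\left(-55,g \right)}} = \frac{1}{-120 - 5} = \frac{1}{-125} = - \frac{1}{125}$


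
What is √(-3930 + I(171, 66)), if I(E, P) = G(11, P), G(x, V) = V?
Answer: 2*I*√966 ≈ 62.161*I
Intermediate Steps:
I(E, P) = P
√(-3930 + I(171, 66)) = √(-3930 + 66) = √(-3864) = 2*I*√966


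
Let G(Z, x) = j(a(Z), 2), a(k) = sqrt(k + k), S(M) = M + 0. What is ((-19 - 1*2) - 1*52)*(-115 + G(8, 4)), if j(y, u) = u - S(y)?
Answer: 8541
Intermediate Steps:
S(M) = M
a(k) = sqrt(2)*sqrt(k) (a(k) = sqrt(2*k) = sqrt(2)*sqrt(k))
j(y, u) = u - y
G(Z, x) = 2 - sqrt(2)*sqrt(Z)
((-19 - 1*2) - 1*52)*(-115 + G(8, 4)) = ((-19 - 1*2) - 1*52)*(-115 + (2 - sqrt(2)*sqrt(8))) = ((-19 - 2) - 52)*(-115 + (2 - sqrt(2)*2*sqrt(2))) = (-21 - 52)*(-115 + (2 - 4)) = -73*(-115 - 2) = -73*(-117) = 8541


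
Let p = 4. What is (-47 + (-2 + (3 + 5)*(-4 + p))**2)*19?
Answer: -817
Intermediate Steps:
(-47 + (-2 + (3 + 5)*(-4 + p))**2)*19 = (-47 + (-2 + (3 + 5)*(-4 + 4))**2)*19 = (-47 + (-2 + 8*0)**2)*19 = (-47 + (-2 + 0)**2)*19 = (-47 + (-2)**2)*19 = (-47 + 4)*19 = -43*19 = -817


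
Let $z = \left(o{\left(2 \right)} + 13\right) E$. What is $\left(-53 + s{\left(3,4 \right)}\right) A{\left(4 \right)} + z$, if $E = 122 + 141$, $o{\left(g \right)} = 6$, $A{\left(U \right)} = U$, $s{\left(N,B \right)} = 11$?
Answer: $4829$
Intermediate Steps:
$E = 263$
$z = 4997$ ($z = \left(6 + 13\right) 263 = 19 \cdot 263 = 4997$)
$\left(-53 + s{\left(3,4 \right)}\right) A{\left(4 \right)} + z = \left(-53 + 11\right) 4 + 4997 = \left(-42\right) 4 + 4997 = -168 + 4997 = 4829$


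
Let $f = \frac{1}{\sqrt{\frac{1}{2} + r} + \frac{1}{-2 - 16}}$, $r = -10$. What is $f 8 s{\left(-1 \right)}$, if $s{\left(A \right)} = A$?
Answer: $\frac{144 \sqrt{2}}{\sqrt{2} - 18 i \sqrt{19}} \approx 0.046768 + 2.5947 i$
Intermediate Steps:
$f = \frac{1}{- \frac{1}{18} + \frac{i \sqrt{38}}{2}}$ ($f = \frac{1}{\sqrt{\frac{1}{2} - 10} + \frac{1}{-2 - 16}} = \frac{1}{\sqrt{\frac{1}{2} - 10} + \frac{1}{-18}} = \frac{1}{\sqrt{- \frac{19}{2}} - \frac{1}{18}} = \frac{1}{\frac{i \sqrt{38}}{2} - \frac{1}{18}} = \frac{1}{- \frac{1}{18} + \frac{i \sqrt{38}}{2}} \approx -0.005846 - 0.32434 i$)
$f 8 s{\left(-1 \right)} = - \frac{18 \sqrt{2}}{\sqrt{2} - 18 i \sqrt{19}} \cdot 8 \left(-1\right) = - \frac{144 \sqrt{2}}{\sqrt{2} - 18 i \sqrt{19}} \left(-1\right) = \frac{144 \sqrt{2}}{\sqrt{2} - 18 i \sqrt{19}}$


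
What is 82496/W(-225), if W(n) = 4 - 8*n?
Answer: 20624/451 ≈ 45.729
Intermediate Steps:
82496/W(-225) = 82496/(4 - 8*(-225)) = 82496/(4 + 1800) = 82496/1804 = 82496*(1/1804) = 20624/451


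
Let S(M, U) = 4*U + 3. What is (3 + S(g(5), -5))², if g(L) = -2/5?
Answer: 196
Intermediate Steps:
g(L) = -⅖ (g(L) = -2*⅕ = -⅖)
S(M, U) = 3 + 4*U
(3 + S(g(5), -5))² = (3 + (3 + 4*(-5)))² = (3 + (3 - 20))² = (3 - 17)² = (-14)² = 196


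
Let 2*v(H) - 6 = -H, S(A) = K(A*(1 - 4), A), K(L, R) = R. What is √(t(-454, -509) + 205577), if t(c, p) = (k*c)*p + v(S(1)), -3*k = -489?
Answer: √151490390/2 ≈ 6154.1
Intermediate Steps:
k = 163 (k = -⅓*(-489) = 163)
S(A) = A
v(H) = 3 - H/2 (v(H) = 3 + (-H)/2 = 3 - H/2)
t(c, p) = 5/2 + 163*c*p (t(c, p) = (163*c)*p + (3 - ½*1) = 163*c*p + (3 - ½) = 163*c*p + 5/2 = 5/2 + 163*c*p)
√(t(-454, -509) + 205577) = √((5/2 + 163*(-454)*(-509)) + 205577) = √((5/2 + 37667018) + 205577) = √(75334041/2 + 205577) = √(75745195/2) = √151490390/2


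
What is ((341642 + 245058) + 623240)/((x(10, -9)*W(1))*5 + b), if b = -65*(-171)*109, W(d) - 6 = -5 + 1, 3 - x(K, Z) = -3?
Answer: 241988/242319 ≈ 0.99863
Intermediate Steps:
x(K, Z) = 6 (x(K, Z) = 3 - 1*(-3) = 3 + 3 = 6)
W(d) = 2 (W(d) = 6 + (-5 + 1) = 6 - 4 = 2)
b = 1211535 (b = 11115*109 = 1211535)
((341642 + 245058) + 623240)/((x(10, -9)*W(1))*5 + b) = ((341642 + 245058) + 623240)/((6*2)*5 + 1211535) = (586700 + 623240)/(12*5 + 1211535) = 1209940/(60 + 1211535) = 1209940/1211595 = 1209940*(1/1211595) = 241988/242319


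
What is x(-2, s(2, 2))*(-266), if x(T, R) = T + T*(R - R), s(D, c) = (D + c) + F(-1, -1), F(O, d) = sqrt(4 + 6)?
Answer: 532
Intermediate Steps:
F(O, d) = sqrt(10)
s(D, c) = D + c + sqrt(10) (s(D, c) = (D + c) + sqrt(10) = D + c + sqrt(10))
x(T, R) = T (x(T, R) = T + T*0 = T + 0 = T)
x(-2, s(2, 2))*(-266) = -2*(-266) = 532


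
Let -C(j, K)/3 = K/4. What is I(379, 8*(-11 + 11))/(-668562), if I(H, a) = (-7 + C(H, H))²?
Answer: -1357225/10696992 ≈ -0.12688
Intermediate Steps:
C(j, K) = -3*K/4
I(H, a) = (-7 - 3*H/4)²
I(379, 8*(-11 + 11))/(-668562) = ((28 + 3*379)²/16)/(-668562) = ((28 + 1137)²/16)*(-1/668562) = ((1/16)*1165²)*(-1/668562) = ((1/16)*1357225)*(-1/668562) = (1357225/16)*(-1/668562) = -1357225/10696992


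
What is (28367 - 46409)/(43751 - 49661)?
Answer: 3007/985 ≈ 3.0528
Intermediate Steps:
(28367 - 46409)/(43751 - 49661) = -18042/(-5910) = -18042*(-1/5910) = 3007/985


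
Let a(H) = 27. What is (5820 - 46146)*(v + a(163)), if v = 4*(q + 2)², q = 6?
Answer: -11412258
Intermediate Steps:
v = 256 (v = 4*(6 + 2)² = 4*8² = 4*64 = 256)
(5820 - 46146)*(v + a(163)) = (5820 - 46146)*(256 + 27) = -40326*283 = -11412258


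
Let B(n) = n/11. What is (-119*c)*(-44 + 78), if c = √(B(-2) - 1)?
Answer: -4046*I*√143/11 ≈ -4398.5*I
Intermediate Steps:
B(n) = n/11 (B(n) = n*(1/11) = n/11)
c = I*√143/11 (c = √((1/11)*(-2) - 1) = √(-2/11 - 1) = √(-13/11) = I*√143/11 ≈ 1.0871*I)
(-119*c)*(-44 + 78) = (-119*I*√143/11)*(-44 + 78) = -119*I*√143/11*34 = -4046*I*√143/11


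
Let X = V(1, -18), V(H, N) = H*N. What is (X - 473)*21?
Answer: -10311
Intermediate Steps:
X = -18 (X = 1*(-18) = -18)
(X - 473)*21 = (-18 - 473)*21 = -491*21 = -10311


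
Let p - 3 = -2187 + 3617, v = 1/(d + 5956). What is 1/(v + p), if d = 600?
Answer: 6556/9394749 ≈ 0.00069784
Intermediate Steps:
v = 1/6556 (v = 1/(600 + 5956) = 1/6556 ≈ 0.00015253)
p = 1433 (p = 3 + (-2187 + 3617) = 3 + 1430 = 1433)
1/(v + p) = 1/(1/6556 + 1433) = 1/(9394749/6556) = 6556/9394749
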